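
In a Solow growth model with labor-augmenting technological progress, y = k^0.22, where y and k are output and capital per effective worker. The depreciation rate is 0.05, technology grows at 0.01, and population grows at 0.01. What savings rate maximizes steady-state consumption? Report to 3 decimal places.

n + g + δ = 0.01 + 0.01 + 0.05 = 0.07.
At the golden rule MPK = n+g+δ, and in any Cobb-Douglas steady state s = (n+g+δ)·k/y = MPK·k/y = capital's share 0.22.

s_gold = 0.220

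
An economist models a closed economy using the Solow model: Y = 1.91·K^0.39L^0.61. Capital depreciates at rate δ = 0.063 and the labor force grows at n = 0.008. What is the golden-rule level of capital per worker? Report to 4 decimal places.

k_gold ≈ 47.1528

The effective depreciation rate is n + δ = 0.008 + 0.063 = 0.071.
Maximizing c = f(k) − (n+δ)·k gives f'(k) = n+δ, i.e. 0.39·1.91·k^(0.39−1) = 0.071, so k_gold = (0.39·1.91/0.071)^(1/0.61) ≈ 47.1528.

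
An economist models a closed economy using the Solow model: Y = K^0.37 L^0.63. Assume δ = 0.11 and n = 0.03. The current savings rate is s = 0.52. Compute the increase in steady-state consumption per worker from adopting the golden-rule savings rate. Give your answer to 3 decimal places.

Break-even investment rate: n + δ = 0.03 + 0.11 = 0.14.
Current steady state (s = 0.52): k* = (0.52/0.14)^(1/0.63) ≈ 8.0272, y* = 8.0272^0.37 ≈ 2.1612, c* = (1−0.52)·2.1612 ≈ 1.0374.
At the golden rule the marginal product of capital equals n+δ: 0.37·k^(0.37−1) = 0.14. Solving, k_gold = (0.37/0.14)^(1/0.63) ≈ 4.6769.
y_gold = 4.6769^0.37 ≈ 1.7696, c_gold = y_gold − 0.14·k_gold ≈ 1.1149.
Gain: Δc = 1.1149 − 1.0374 ≈ 0.0775.

Δc ≈ 0.078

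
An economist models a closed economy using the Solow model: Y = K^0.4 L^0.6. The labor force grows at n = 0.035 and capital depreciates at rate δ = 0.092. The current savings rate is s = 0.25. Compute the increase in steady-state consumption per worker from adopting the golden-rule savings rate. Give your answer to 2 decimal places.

Δc ≈ 0.11

Break-even investment rate: n + δ = 0.035 + 0.092 = 0.127.
Current steady state (s = 0.25): k* = (0.25/0.127)^(1/0.6) ≈ 3.0919, y* = 3.0919^0.4 ≈ 1.5707, c* = (1−0.25)·1.5707 ≈ 1.1780.
Golden rule sets MPK = n+δ: 0.4·k^(0.4−1) = 0.127, so k_gold = (0.4/0.127)^(1/0.6) ≈ 6.7675.
y_gold = 6.7675^0.4 ≈ 2.1487, c_gold = y_gold − 0.127·k_gold ≈ 1.2892.
Gain: Δc = 1.2892 − 1.1780 ≈ 0.1112.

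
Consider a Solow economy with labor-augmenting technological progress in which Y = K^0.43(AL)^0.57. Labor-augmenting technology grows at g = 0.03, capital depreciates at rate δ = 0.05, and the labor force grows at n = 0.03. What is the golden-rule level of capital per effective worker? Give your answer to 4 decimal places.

k_gold ≈ 10.9328

Capital per effective worker breaks even when investment replaces (n + g + δ)·k; here n + g + δ = 0.11.
Maximizing c = f(k) − (n+g+δ)·k gives f'(k) = n+g+δ, i.e. 0.43·k^(0.43−1) = 0.11, so k_gold = (0.43/0.11)^(1/0.57) ≈ 10.9328.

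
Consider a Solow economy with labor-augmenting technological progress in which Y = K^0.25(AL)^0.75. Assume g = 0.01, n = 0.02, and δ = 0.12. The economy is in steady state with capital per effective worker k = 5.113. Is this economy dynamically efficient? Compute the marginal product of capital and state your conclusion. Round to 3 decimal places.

dynamically inefficient; MPK ≈ 0.074

n + g + δ = 0.02 + 0.01 + 0.12 = 0.15.
MPK = 0.25·k^(0.25−1) = 0.25·5.113^(-0.75) ≈ 0.0735.
MPK < 0.15, so the economy is dynamically inefficient (over-saving).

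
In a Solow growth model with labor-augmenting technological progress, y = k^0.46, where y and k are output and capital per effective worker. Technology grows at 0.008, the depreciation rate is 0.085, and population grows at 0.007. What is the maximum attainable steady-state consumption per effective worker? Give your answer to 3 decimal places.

n + g + δ = 0.007 + 0.008 + 0.085 = 0.1.
Golden rule sets MPK = n+g+δ: 0.46·k^(0.46−1) = 0.1, so k_gold = (0.46/0.1)^(1/0.54) ≈ 16.8783.
y_gold = 16.8783^0.46 ≈ 3.6692.
c_gold = y_gold − (n+g+δ)·k_gold = 3.6692 − 0.1·16.8783 ≈ 1.9814.

c_gold ≈ 1.981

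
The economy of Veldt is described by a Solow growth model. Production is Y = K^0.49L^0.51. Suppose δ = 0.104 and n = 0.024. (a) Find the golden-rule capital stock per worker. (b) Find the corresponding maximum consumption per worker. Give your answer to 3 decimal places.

Capital per worker breaks even when investment replaces (n + δ)·k; here n + δ = 0.128.
Maximizing c = f(k) − (n+δ)·k gives f'(k) = n+δ, i.e. 0.49·k^(0.49−1) = 0.128, so k_gold = (0.49/0.128)^(1/0.51) ≈ 13.9030.
y_gold = 13.9030^0.49 ≈ 3.6318; c_gold = y_gold − 0.128·k_gold ≈ 1.8522.

(a) k_gold ≈ 13.903; (b) c_gold ≈ 1.852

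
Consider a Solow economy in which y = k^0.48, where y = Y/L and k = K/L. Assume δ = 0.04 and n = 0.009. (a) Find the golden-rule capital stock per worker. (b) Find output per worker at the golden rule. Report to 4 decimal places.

The effective depreciation rate is n + δ = 0.009 + 0.04 = 0.049.
Golden rule sets MPK = n+δ: 0.48·k^(0.48−1) = 0.049, so k_gold = (0.48/0.049)^(1/0.52) ≈ 80.5112.
y_gold = 80.5112^0.48 ≈ 8.2188.

(a) k_gold ≈ 80.5112; (b) y_gold ≈ 8.2188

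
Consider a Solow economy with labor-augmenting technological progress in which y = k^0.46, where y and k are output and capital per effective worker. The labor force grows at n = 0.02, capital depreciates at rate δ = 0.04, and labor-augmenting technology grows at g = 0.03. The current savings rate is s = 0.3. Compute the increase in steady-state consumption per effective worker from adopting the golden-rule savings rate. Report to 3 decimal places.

n + g + δ = 0.02 + 0.03 + 0.04 = 0.09.
Current steady state (s = 0.3): k* = (0.3/0.09)^(1/0.54) ≈ 9.2960, y* = 9.2960^0.46 ≈ 2.7888, c* = (1−0.3)·2.7888 ≈ 1.9522.
Setting f'(k) = n+g+δ gives 0.46·k^(0.46−1) = 0.09, hence k_gold = (0.46/0.09)^(1/0.54) ≈ 20.5147.
y_gold = 20.5147^0.46 ≈ 4.0137, c_gold = y_gold − 0.09·k_gold ≈ 2.1674.
Gain: Δc = 2.1674 − 1.9522 ≈ 0.2153.

Δc ≈ 0.215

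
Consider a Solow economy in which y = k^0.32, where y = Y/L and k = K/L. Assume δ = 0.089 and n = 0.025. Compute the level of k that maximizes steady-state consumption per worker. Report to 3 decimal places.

The effective depreciation rate is n + δ = 0.025 + 0.089 = 0.114.
Golden rule sets MPK = n+δ: 0.32·k^(0.32−1) = 0.114, so k_gold = (0.32/0.114)^(1/0.68) ≈ 4.5623.

k_gold ≈ 4.562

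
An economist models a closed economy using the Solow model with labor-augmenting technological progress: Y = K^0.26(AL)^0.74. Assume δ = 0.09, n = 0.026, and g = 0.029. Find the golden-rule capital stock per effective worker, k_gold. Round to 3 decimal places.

k_gold ≈ 2.201

Break-even investment rate: n + g + δ = 0.026 + 0.029 + 0.09 = 0.145.
Setting f'(k) = n+g+δ gives 0.26·k^(0.26−1) = 0.145, hence k_gold = (0.26/0.145)^(1/0.74) ≈ 2.2015.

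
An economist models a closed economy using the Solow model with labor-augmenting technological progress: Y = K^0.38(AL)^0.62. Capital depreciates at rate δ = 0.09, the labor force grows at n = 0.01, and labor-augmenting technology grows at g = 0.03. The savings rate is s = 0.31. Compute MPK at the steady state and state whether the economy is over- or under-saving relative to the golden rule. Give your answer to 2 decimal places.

Break-even investment rate: n + g + δ = 0.01 + 0.03 + 0.09 = 0.13.
Steady-state k*: s·k^0.38 = 0.13·k gives k* = (0.31/0.13)^(1/0.62) ≈ 4.0620.
MPK = 0.38·4.0620^(-0.62) ≈ 0.1594.
MPK > n+g+δ = 0.13, so the economy is dynamically efficient (under-saving).

under-saving; MPK ≈ 0.16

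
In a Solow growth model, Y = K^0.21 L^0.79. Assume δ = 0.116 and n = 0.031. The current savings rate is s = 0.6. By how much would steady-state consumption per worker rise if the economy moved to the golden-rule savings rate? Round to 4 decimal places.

Δc ≈ 0.2872

Capital per worker breaks even when investment replaces (n + δ)·k; here n + δ = 0.147.
Current steady state (s = 0.6): k* = (0.6/0.147)^(1/0.79) ≈ 5.9321, y* = 5.9321^0.21 ≈ 1.4534, c* = (1−0.6)·1.4534 ≈ 0.5813.
Setting f'(k) = n+δ gives 0.21·k^(0.21−1) = 0.147, hence k_gold = (0.21/0.147)^(1/0.79) ≈ 1.5706.
y_gold = 1.5706^0.21 ≈ 1.0995, c_gold = y_gold − 0.147·k_gold ≈ 0.8686.
Gain: Δc = 0.8686 − 0.5813 ≈ 0.2872.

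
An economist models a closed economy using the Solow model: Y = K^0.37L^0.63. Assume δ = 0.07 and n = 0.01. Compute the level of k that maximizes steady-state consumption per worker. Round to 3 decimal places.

k_gold ≈ 11.369

The effective depreciation rate is n + δ = 0.01 + 0.07 = 0.08.
Golden rule sets MPK = n+δ: 0.37·k^(0.37−1) = 0.08, so k_gold = (0.37/0.08)^(1/0.63) ≈ 11.3693.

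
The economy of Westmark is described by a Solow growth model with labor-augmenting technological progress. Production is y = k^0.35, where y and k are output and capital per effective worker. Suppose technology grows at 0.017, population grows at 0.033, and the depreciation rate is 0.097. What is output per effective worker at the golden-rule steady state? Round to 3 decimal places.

y_gold ≈ 1.595

Break-even investment rate: n + g + δ = 0.033 + 0.017 + 0.097 = 0.147.
Setting f'(k) = n+g+δ gives 0.35·k^(0.35−1) = 0.147, hence k_gold = (0.35/0.147)^(1/0.65) ≈ 3.7985.
Output: y_gold = k_gold^0.35 = 3.7985^0.35 ≈ 1.5954.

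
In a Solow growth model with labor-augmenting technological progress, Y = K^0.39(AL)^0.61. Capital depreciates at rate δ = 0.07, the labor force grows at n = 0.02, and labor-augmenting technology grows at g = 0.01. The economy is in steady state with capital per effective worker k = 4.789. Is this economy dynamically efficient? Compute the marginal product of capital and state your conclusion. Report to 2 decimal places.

dynamically efficient; MPK ≈ 0.15

Capital per effective worker breaks even when investment replaces (n + g + δ)·k; here n + g + δ = 0.1.
MPK = 0.39·k^(0.39−1) = 0.39·4.789^(-0.61) ≈ 0.1500.
MPK > 0.1, so the economy is dynamically efficient (under-saving).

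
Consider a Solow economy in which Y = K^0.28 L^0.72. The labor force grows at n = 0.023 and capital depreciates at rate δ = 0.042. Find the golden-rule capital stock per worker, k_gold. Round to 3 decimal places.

n + δ = 0.023 + 0.042 = 0.065.
Golden rule sets MPK = n+δ: 0.28·k^(0.28−1) = 0.065, so k_gold = (0.28/0.065)^(1/0.72) ≈ 7.6014.

k_gold ≈ 7.601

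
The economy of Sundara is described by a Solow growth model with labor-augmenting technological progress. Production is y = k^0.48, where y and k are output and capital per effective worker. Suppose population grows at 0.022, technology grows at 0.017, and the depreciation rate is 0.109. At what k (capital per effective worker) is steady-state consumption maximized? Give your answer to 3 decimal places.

Capital per effective worker breaks even when investment replaces (n + g + δ)·k; here n + g + δ = 0.148.
Setting f'(k) = n+g+δ gives 0.48·k^(0.48−1) = 0.148, hence k_gold = (0.48/0.148)^(1/0.52) ≈ 9.6084.

k_gold ≈ 9.608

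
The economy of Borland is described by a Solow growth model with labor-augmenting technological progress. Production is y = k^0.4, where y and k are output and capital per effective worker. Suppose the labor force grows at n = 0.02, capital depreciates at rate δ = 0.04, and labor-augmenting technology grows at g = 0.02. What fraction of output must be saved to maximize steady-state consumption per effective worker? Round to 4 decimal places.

Break-even investment rate: n + g + δ = 0.02 + 0.02 + 0.04 = 0.08.
At the golden rule MPK = n+g+δ, and in any Cobb-Douglas steady state s = (n+g+δ)·k/y = MPK·k/y = capital's share 0.4.

s_gold = 0.4000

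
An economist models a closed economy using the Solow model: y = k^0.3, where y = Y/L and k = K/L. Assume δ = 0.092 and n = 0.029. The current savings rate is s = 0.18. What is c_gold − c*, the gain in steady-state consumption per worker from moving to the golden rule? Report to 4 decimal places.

Break-even investment rate: n + δ = 0.029 + 0.092 = 0.121.
Current steady state (s = 0.18): k* = (0.18/0.121)^(1/0.7) ≈ 1.7636, y* = 1.7636^0.3 ≈ 1.1856, c* = (1−0.18)·1.1856 ≈ 0.9722.
Golden rule sets MPK = n+δ: 0.3·k^(0.3−1) = 0.121, so k_gold = (0.3/0.121)^(1/0.7) ≈ 3.6588.
y_gold = 3.6588^0.3 ≈ 1.4757, c_gold = y_gold − 0.121·k_gold ≈ 1.0330.
Gain: Δc = 1.0330 − 0.9722 ≈ 0.0608.

Δc ≈ 0.0608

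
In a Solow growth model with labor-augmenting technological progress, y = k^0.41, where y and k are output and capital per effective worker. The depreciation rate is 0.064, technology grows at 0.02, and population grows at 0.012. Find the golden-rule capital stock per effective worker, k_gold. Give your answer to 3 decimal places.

k_gold ≈ 11.713

n + g + δ = 0.012 + 0.02 + 0.064 = 0.096.
Golden rule sets MPK = n+g+δ: 0.41·k^(0.41−1) = 0.096, so k_gold = (0.41/0.096)^(1/0.59) ≈ 11.7129.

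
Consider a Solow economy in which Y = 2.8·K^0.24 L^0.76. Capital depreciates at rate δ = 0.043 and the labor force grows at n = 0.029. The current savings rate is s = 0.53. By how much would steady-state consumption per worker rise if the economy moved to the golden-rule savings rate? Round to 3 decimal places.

Capital per worker breaks even when investment replaces (n + δ)·k; here n + δ = 0.072.
Current steady state (s = 0.53): k* = (0.53·2.8/0.072)^(1/0.76) ≈ 53.5896, y* = 2.8·53.5896^0.24 ≈ 7.2801, c* = (1−0.53)·7.2801 ≈ 3.4216.
At the golden rule the marginal product of capital equals n+δ: 0.24·2.8·k^(0.24−1) = 0.072. Solving, k_gold = (0.24·2.8/0.072)^(1/0.76) ≈ 18.8958.
y_gold = 2.8·18.8958^0.24 ≈ 5.6687, c_gold = y_gold − 0.072·k_gold ≈ 4.3082.
Gain: Δc = 4.3082 − 3.4216 ≈ 0.8866.

Δc ≈ 0.887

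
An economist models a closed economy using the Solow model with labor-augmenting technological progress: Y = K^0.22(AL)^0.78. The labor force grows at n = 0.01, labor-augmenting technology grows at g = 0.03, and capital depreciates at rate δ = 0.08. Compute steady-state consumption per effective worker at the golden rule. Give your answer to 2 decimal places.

c_gold ≈ 0.93

n + g + δ = 0.01 + 0.03 + 0.08 = 0.12.
Maximizing c = f(k) − (n+g+δ)·k gives f'(k) = n+g+δ, i.e. 0.22·k^(0.22−1) = 0.12, so k_gold = (0.22/0.12)^(1/0.78) ≈ 2.1751.
y_gold = 2.1751^0.22 ≈ 1.1864.
c_gold = y_gold − (n+g+δ)·k_gold = 1.1864 − 0.12·2.1751 ≈ 0.9254.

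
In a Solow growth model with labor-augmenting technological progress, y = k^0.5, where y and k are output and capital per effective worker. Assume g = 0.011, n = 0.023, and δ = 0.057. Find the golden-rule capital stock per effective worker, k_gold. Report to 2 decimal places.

Break-even investment rate: n + g + δ = 0.023 + 0.011 + 0.057 = 0.091.
Maximizing c = f(k) − (n+g+δ)·k gives f'(k) = n+g+δ, i.e. 0.5·k^(0.5−1) = 0.091, so k_gold = (0.5/0.091)^(1/0.5) ≈ 30.1896.

k_gold ≈ 30.19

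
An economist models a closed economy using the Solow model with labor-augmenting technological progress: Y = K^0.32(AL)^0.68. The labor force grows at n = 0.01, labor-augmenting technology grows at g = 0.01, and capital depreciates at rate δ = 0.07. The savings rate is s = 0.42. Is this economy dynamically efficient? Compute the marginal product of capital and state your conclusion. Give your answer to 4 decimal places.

The effective depreciation rate is n + g + δ = 0.01 + 0.01 + 0.07 = 0.09.
Steady-state k*: s·k^0.32 = 0.09·k gives k* = (0.42/0.09)^(1/0.68) ≈ 9.6346.
MPK = 0.32·9.6346^(-0.68) ≈ 0.0686.
MPK < n+g+δ = 0.09, so the economy is dynamically inefficient (over-saving).

dynamically inefficient; MPK ≈ 0.0686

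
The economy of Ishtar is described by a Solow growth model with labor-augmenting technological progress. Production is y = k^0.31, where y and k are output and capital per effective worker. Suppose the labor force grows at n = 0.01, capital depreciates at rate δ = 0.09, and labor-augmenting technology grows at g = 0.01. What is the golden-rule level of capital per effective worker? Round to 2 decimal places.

Break-even investment rate: n + g + δ = 0.01 + 0.01 + 0.09 = 0.11.
At the golden rule the marginal product of capital equals n+g+δ: 0.31·k^(0.31−1) = 0.11. Solving, k_gold = (0.31/0.11)^(1/0.69) ≈ 4.4888.

k_gold ≈ 4.49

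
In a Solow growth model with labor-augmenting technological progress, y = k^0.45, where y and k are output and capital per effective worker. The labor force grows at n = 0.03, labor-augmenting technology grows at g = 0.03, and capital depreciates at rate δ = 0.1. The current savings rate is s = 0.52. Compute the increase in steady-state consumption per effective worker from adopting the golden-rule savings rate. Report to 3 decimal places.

n + g + δ = 0.03 + 0.03 + 0.1 = 0.16.
Current steady state (s = 0.52): k* = (0.52/0.16)^(1/0.55) ≈ 8.5251, y* = 8.5251^0.45 ≈ 2.6231, c* = (1−0.52)·2.6231 ≈ 1.2591.
Maximizing c = f(k) − (n+g+δ)·k gives f'(k) = n+g+δ, i.e. 0.45·k^(0.45−1) = 0.16, so k_gold = (0.45/0.16)^(1/0.55) ≈ 6.5544.
y_gold = 6.5544^0.45 ≈ 2.3304, c_gold = y_gold − 0.16·k_gold ≈ 1.2817.
Gain: Δc = 1.2817 − 1.2591 ≈ 0.0227.

Δc ≈ 0.023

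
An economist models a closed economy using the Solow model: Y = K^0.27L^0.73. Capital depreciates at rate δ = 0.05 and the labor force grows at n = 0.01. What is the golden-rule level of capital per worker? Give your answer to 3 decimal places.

k_gold ≈ 7.849

Capital per worker breaks even when investment replaces (n + δ)·k; here n + δ = 0.06.
Setting f'(k) = n+δ gives 0.27·k^(0.27−1) = 0.06, hence k_gold = (0.27/0.06)^(1/0.73) ≈ 7.8490.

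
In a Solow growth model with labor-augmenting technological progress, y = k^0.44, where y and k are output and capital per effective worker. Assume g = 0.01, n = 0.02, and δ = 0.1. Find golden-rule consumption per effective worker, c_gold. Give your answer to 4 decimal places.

n + g + δ = 0.02 + 0.01 + 0.1 = 0.13.
Maximizing c = f(k) − (n+g+δ)·k gives f'(k) = n+g+δ, i.e. 0.44·k^(0.44−1) = 0.13, so k_gold = (0.44/0.13)^(1/0.56) ≈ 8.8217.
y_gold = 8.8217^0.44 ≈ 2.6064.
c_gold = y_gold − (n+g+δ)·k_gold = 2.6064 − 0.13·8.8217 ≈ 1.4596.

c_gold ≈ 1.4596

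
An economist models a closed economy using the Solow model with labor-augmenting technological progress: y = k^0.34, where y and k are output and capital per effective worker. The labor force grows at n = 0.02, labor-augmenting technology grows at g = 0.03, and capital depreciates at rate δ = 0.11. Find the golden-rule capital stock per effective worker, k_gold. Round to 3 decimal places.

Break-even investment rate: n + g + δ = 0.02 + 0.03 + 0.11 = 0.16.
Setting f'(k) = n+g+δ gives 0.34·k^(0.34−1) = 0.16, hence k_gold = (0.34/0.16)^(1/0.66) ≈ 3.1333.

k_gold ≈ 3.133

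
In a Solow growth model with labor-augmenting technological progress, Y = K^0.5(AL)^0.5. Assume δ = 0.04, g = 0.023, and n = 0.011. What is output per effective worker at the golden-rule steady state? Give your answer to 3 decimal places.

y_gold ≈ 6.757

n + g + δ = 0.011 + 0.023 + 0.04 = 0.074.
Setting f'(k) = n+g+δ gives 0.5·k^(0.5−1) = 0.074, hence k_gold = (0.5/0.074)^(1/0.5) ≈ 45.6538.
Output: y_gold = k_gold^0.5 = 45.6538^0.5 ≈ 6.7568.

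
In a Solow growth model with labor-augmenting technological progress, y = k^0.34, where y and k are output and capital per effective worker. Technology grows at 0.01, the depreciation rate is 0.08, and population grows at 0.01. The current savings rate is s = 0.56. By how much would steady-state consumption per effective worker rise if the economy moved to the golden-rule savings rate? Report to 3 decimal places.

The effective depreciation rate is n + g + δ = 0.01 + 0.01 + 0.08 = 0.1.
Current steady state (s = 0.56): k* = (0.56/0.1)^(1/0.66) ≈ 13.6025, y* = 13.6025^0.34 ≈ 2.4290, c* = (1−0.56)·2.4290 ≈ 1.0688.
At the golden rule the marginal product of capital equals n+g+δ: 0.34·k^(0.34−1) = 0.1. Solving, k_gold = (0.34/0.1)^(1/0.66) ≈ 6.3866.
y_gold = 6.3866^0.34 ≈ 1.8784, c_gold = y_gold − 0.1·k_gold ≈ 1.2398.
Gain: Δc = 1.2398 − 1.0688 ≈ 0.1710.

Δc ≈ 0.171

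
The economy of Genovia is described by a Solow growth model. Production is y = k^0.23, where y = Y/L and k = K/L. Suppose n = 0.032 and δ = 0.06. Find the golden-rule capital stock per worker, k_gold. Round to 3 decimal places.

The effective depreciation rate is n + δ = 0.032 + 0.06 = 0.092.
Maximizing c = f(k) − (n+δ)·k gives f'(k) = n+δ, i.e. 0.23·k^(0.23−1) = 0.092, so k_gold = (0.23/0.092)^(1/0.77) ≈ 3.2870.

k_gold ≈ 3.287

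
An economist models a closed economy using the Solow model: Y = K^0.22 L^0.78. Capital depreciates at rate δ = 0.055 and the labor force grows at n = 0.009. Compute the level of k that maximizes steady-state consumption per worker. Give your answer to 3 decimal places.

k_gold ≈ 4.870

Break-even investment rate: n + δ = 0.009 + 0.055 = 0.064.
At the golden rule the marginal product of capital equals n+δ: 0.22·k^(0.22−1) = 0.064. Solving, k_gold = (0.22/0.064)^(1/0.78) ≈ 4.8696.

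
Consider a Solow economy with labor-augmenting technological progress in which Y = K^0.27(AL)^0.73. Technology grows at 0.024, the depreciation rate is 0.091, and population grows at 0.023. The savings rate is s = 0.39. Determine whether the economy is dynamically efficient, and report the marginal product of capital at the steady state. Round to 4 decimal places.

The effective depreciation rate is n + g + δ = 0.023 + 0.024 + 0.091 = 0.138.
Steady-state k*: s·k^0.27 = 0.138·k gives k* = (0.39/0.138)^(1/0.73) ≈ 4.1501.
MPK = 0.27·4.1501^(-0.73) ≈ 0.0955.
MPK < n+g+δ = 0.138, so the economy is dynamically inefficient (over-saving).

dynamically inefficient; MPK ≈ 0.0955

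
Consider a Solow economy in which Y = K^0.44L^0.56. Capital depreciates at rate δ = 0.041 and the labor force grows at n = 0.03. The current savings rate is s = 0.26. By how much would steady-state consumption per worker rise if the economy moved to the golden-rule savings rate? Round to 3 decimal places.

The effective depreciation rate is n + δ = 0.03 + 0.041 = 0.071.
Current steady state (s = 0.26): k* = (0.26/0.071)^(1/0.56) ≈ 10.1539, y* = 10.1539^0.44 ≈ 2.7728, c* = (1−0.26)·2.7728 ≈ 2.0519.
Golden rule sets MPK = n+δ: 0.44·k^(0.44−1) = 0.071, so k_gold = (0.44/0.071)^(1/0.56) ≈ 25.9796.
y_gold = 25.9796^0.44 ≈ 4.1922, c_gold = y_gold − 0.071·k_gold ≈ 2.3476.
Gain: Δc = 2.3476 − 2.0519 ≈ 0.2957.

Δc ≈ 0.296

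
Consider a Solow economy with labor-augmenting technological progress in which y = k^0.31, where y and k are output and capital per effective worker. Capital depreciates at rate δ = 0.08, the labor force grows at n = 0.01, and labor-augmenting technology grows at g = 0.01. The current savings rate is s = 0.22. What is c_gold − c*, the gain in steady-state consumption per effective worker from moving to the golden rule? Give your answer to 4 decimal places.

Break-even investment rate: n + g + δ = 0.01 + 0.01 + 0.08 = 0.1.
Current steady state (s = 0.22): k* = (0.22/0.1)^(1/0.69) ≈ 3.1352, y* = 3.1352^0.31 ≈ 1.4251, c* = (1−0.22)·1.4251 ≈ 1.1116.
At the golden rule the marginal product of capital equals n+g+δ: 0.31·k^(0.31−1) = 0.1. Solving, k_gold = (0.31/0.1)^(1/0.69) ≈ 5.1537.
y_gold = 5.1537^0.31 ≈ 1.6625, c_gold = y_gold − 0.1·k_gold ≈ 1.1471.
Gain: Δc = 1.1471 − 1.1116 ≈ 0.0355.

Δc ≈ 0.0355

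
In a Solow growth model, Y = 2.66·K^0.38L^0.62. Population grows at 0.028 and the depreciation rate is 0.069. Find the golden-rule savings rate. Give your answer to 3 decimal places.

Capital per worker breaks even when investment replaces (n + δ)·k; here n + δ = 0.097.
At the golden rule MPK = n+δ, and in any Cobb-Douglas steady state s = (n+δ)·k/y = MPK·k/y = capital's share 0.38.

s_gold = 0.380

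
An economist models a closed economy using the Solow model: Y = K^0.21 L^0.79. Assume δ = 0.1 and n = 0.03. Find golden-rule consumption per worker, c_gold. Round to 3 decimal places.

Break-even investment rate: n + δ = 0.03 + 0.1 = 0.13.
Setting f'(k) = n+δ gives 0.21·k^(0.21−1) = 0.13, hence k_gold = (0.21/0.13)^(1/0.79) ≈ 1.8350.
y_gold = 1.8350^0.21 ≈ 1.1360.
c_gold = y_gold − (n+δ)·k_gold = 1.1360 − 0.13·1.8350 ≈ 0.8974.

c_gold ≈ 0.897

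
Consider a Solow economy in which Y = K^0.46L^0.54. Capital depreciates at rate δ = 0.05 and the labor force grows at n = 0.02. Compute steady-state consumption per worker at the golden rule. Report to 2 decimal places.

The effective depreciation rate is n + δ = 0.02 + 0.05 = 0.07.
At the golden rule the marginal product of capital equals n+δ: 0.46·k^(0.46−1) = 0.07. Solving, k_gold = (0.46/0.07)^(1/0.54) ≈ 32.6727.
y_gold = 32.6727^0.46 ≈ 4.9719.
c_gold = y_gold − (n+δ)·k_gold = 4.9719 − 0.07·32.6727 ≈ 2.6848.

c_gold ≈ 2.68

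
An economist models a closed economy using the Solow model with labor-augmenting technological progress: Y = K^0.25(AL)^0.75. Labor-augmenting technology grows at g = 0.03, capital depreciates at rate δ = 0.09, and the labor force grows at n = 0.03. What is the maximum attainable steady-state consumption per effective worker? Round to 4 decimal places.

Break-even investment rate: n + g + δ = 0.03 + 0.03 + 0.09 = 0.15.
Golden rule sets MPK = n+g+δ: 0.25·k^(0.25−1) = 0.15, so k_gold = (0.25/0.15)^(1/0.75) ≈ 1.9761.
y_gold = 1.9761^0.25 ≈ 1.1856.
c_gold = y_gold − (n+g+δ)·k_gold = 1.1856 − 0.15·1.9761 ≈ 0.8892.

c_gold ≈ 0.8892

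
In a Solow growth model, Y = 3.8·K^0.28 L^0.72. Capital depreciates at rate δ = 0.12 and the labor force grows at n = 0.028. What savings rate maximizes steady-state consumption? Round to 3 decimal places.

s_gold = 0.280

n + δ = 0.028 + 0.12 = 0.148.
At the golden rule MPK = n+δ, and in any Cobb-Douglas steady state s = (n+δ)·k/y = MPK·k/y = capital's share 0.28.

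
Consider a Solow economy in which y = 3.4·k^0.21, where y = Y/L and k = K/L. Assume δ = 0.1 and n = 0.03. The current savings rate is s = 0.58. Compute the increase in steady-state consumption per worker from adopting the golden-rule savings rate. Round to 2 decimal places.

n + δ = 0.03 + 0.1 = 0.13.
Current steady state (s = 0.58): k* = (0.58·3.4/0.13)^(1/0.79) ≈ 31.2529, y* = 3.4·31.2529^0.21 ≈ 7.0050, c* = (1−0.58)·7.0050 ≈ 2.9421.
Maximizing c = f(k) − (n+δ)·k gives f'(k) = n+δ, i.e. 0.21·3.4·k^(0.21−1) = 0.13, so k_gold = (0.21·3.4/0.13)^(1/0.79) ≈ 8.6377.
y_gold = 3.4·8.6377^0.21 ≈ 5.3472, c_gold = y_gold − 0.13·k_gold ≈ 4.2243.
Gain: Δc = 4.2243 − 2.9421 ≈ 1.2822.

Δc ≈ 1.28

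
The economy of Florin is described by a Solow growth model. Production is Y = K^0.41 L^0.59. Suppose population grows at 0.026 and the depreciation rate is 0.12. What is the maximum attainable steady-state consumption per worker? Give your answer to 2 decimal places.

n + δ = 0.026 + 0.12 = 0.146.
Golden rule sets MPK = n+δ: 0.41·k^(0.41−1) = 0.146, so k_gold = (0.41/0.146)^(1/0.59) ≈ 5.7551.
y_gold = 5.7551^0.41 ≈ 2.0494.
c_gold = y_gold − (n+δ)·k_gold = 2.0494 − 0.146·5.7551 ≈ 1.2091.

c_gold ≈ 1.21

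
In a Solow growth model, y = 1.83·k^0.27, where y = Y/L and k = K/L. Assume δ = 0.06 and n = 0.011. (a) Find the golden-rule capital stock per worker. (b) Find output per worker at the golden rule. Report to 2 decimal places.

(a) k_gold ≈ 14.26; (b) y_gold ≈ 3.75

The effective depreciation rate is n + δ = 0.011 + 0.06 = 0.071.
At the golden rule the marginal product of capital equals n+δ: 0.27·1.83·k^(0.27−1) = 0.071. Solving, k_gold = (0.27·1.83/0.071)^(1/0.73) ≈ 14.2622.
y_gold = 1.83·14.2622^0.27 ≈ 3.7504.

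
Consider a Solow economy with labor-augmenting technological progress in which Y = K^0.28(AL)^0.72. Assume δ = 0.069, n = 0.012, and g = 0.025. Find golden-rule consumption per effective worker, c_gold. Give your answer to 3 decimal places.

c_gold ≈ 1.050

n + g + δ = 0.012 + 0.025 + 0.069 = 0.106.
Golden rule sets MPK = n+g+δ: 0.28·k^(0.28−1) = 0.106, so k_gold = (0.28/0.106)^(1/0.72) ≈ 3.8539.
y_gold = 3.8539^0.28 ≈ 1.4590.
c_gold = y_gold − (n+g+δ)·k_gold = 1.4590 − 0.106·3.8539 ≈ 1.0505.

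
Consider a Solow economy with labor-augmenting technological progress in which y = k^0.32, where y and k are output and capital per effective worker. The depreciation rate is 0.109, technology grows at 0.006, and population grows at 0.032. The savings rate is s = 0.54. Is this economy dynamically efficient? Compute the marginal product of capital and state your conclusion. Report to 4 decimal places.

n + g + δ = 0.032 + 0.006 + 0.109 = 0.147.
Steady-state k*: s·k^0.32 = 0.147·k gives k* = (0.54/0.147)^(1/0.68) ≈ 6.7763.
MPK = 0.32·6.7763^(-0.68) ≈ 0.0871.
MPK < n+g+δ = 0.147, so the economy is dynamically inefficient (over-saving).

dynamically inefficient; MPK ≈ 0.0871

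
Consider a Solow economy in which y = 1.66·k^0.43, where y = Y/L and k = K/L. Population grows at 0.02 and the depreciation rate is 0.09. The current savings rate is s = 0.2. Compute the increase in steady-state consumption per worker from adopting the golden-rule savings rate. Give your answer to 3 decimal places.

n + δ = 0.02 + 0.09 = 0.11.
Current steady state (s = 0.2): k* = (0.2·1.66/0.11)^(1/0.57) ≈ 6.9448, y* = 1.66·6.9448^0.43 ≈ 3.8196, c* = (1−0.2)·3.8196 ≈ 3.0557.
At the golden rule the marginal product of capital equals n+δ: 0.43·1.66·k^(0.43−1) = 0.11. Solving, k_gold = (0.43·1.66/0.11)^(1/0.57) ≈ 26.6001.
y_gold = 1.66·26.6001^0.43 ≈ 6.8047, c_gold = y_gold − 0.11·k_gold ≈ 3.8787.
Gain: Δc = 3.8787 − 3.0557 ≈ 0.8230.

Δc ≈ 0.823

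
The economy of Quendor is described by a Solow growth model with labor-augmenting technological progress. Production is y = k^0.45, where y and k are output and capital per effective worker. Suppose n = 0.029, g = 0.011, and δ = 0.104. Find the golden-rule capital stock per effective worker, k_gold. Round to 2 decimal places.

Capital per effective worker breaks even when investment replaces (n + g + δ)·k; here n + g + δ = 0.144.
Golden rule sets MPK = n+g+δ: 0.45·k^(0.45−1) = 0.144, so k_gold = (0.45/0.144)^(1/0.55) ≈ 7.9383.

k_gold ≈ 7.94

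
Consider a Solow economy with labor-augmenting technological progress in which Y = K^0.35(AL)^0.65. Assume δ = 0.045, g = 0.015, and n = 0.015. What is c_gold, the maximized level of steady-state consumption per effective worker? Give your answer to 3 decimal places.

Capital per effective worker breaks even when investment replaces (n + g + δ)·k; here n + g + δ = 0.075.
Setting f'(k) = n+g+δ gives 0.35·k^(0.35−1) = 0.075, hence k_gold = (0.35/0.075)^(1/0.65) ≈ 10.6965.
y_gold = 10.6965^0.35 ≈ 2.2921.
c_gold = y_gold − (n+g+δ)·k_gold = 2.2921 − 0.075·10.6965 ≈ 1.4899.

c_gold ≈ 1.490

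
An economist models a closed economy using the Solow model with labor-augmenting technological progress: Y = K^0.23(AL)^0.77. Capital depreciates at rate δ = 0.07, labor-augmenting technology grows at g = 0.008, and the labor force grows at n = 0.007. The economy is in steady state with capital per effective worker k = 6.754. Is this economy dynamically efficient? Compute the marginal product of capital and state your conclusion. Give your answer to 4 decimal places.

dynamically inefficient; MPK ≈ 0.0528

Break-even investment rate: n + g + δ = 0.007 + 0.008 + 0.07 = 0.085.
MPK = 0.23·k^(0.23−1) = 0.23·6.754^(-0.77) ≈ 0.0528.
MPK < 0.085, so the economy is dynamically inefficient (over-saving).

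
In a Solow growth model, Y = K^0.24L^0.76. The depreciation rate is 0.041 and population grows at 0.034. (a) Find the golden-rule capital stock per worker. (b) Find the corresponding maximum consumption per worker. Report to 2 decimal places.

(a) k_gold ≈ 4.62; (b) c_gold ≈ 1.10

The effective depreciation rate is n + δ = 0.034 + 0.041 = 0.075.
Maximizing c = f(k) − (n+δ)·k gives f'(k) = n+δ, i.e. 0.24·k^(0.24−1) = 0.075, so k_gold = (0.24/0.075)^(1/0.76) ≈ 4.6203.
y_gold = 4.6203^0.24 ≈ 1.4438; c_gold = y_gold − 0.075·k_gold ≈ 1.0973.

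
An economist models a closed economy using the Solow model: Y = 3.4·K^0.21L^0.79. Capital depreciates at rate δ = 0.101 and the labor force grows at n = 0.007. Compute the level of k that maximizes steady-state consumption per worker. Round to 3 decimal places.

k_gold ≈ 10.923

The effective depreciation rate is n + δ = 0.007 + 0.101 = 0.108.
Setting f'(k) = n+δ gives 0.21·3.4·k^(0.21−1) = 0.108, hence k_gold = (0.21·3.4/0.108)^(1/0.79) ≈ 10.9225.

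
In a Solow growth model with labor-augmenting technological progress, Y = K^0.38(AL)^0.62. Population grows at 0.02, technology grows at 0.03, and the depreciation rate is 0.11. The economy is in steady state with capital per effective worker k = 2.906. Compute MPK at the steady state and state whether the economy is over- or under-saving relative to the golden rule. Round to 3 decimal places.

The effective depreciation rate is n + g + δ = 0.02 + 0.03 + 0.11 = 0.16.
MPK = 0.38·k^(0.38−1) = 0.38·2.906^(-0.62) ≈ 0.1961.
MPK > 0.16, so the economy is dynamically efficient (under-saving).

under-saving; MPK ≈ 0.196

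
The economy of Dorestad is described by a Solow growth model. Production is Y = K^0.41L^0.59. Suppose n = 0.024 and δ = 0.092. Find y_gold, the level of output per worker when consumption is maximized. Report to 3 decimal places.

Break-even investment rate: n + δ = 0.024 + 0.092 = 0.116.
Golden rule sets MPK = n+δ: 0.41·k^(0.41−1) = 0.116, so k_gold = (0.41/0.116)^(1/0.59) ≈ 8.4990.
Output: y_gold = k_gold^0.41 = 8.4990^0.41 ≈ 2.4046.

y_gold ≈ 2.405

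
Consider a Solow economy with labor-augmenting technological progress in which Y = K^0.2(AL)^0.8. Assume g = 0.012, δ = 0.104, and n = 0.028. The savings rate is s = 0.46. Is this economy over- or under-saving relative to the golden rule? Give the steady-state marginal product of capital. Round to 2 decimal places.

Break-even investment rate: n + g + δ = 0.028 + 0.012 + 0.104 = 0.144.
Steady-state k*: s·k^0.2 = 0.144·k gives k* = (0.46/0.144)^(1/0.8) ≈ 4.2707.
MPK = 0.2·4.2707^(-0.8) ≈ 0.0626.
MPK < n+g+δ = 0.144, so the economy is dynamically inefficient (over-saving).

over-saving; MPK ≈ 0.06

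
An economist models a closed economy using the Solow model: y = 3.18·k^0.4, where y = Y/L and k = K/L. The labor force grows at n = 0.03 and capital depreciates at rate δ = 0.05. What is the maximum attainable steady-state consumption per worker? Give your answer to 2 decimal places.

c_gold ≈ 12.06

Capital per worker breaks even when investment replaces (n + δ)·k; here n + δ = 0.08.
Setting f'(k) = n+δ gives 0.4·3.18·k^(0.4−1) = 0.08, hence k_gold = (0.4·3.18/0.08)^(1/0.6) ≈ 100.5376.
y_gold = 3.18·100.5376^0.4 ≈ 20.1075.
c_gold = y_gold − (n+δ)·k_gold = 20.1075 − 0.08·100.5376 ≈ 12.0645.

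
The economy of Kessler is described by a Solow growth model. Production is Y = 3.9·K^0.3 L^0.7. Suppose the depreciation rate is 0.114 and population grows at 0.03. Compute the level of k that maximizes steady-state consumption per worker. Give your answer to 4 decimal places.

The effective depreciation rate is n + δ = 0.03 + 0.114 = 0.144.
Maximizing c = f(k) − (n+δ)·k gives f'(k) = n+δ, i.e. 0.3·3.9·k^(0.3−1) = 0.144, so k_gold = (0.3·3.9/0.144)^(1/0.7) ≈ 19.9410.

k_gold ≈ 19.9410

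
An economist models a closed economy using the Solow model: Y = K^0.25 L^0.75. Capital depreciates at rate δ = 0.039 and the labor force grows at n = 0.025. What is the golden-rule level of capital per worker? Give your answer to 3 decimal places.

Break-even investment rate: n + δ = 0.025 + 0.039 = 0.064.
At the golden rule the marginal product of capital equals n+δ: 0.25·k^(0.25−1) = 0.064. Solving, k_gold = (0.25/0.064)^(1/0.75) ≈ 6.1520.

k_gold ≈ 6.152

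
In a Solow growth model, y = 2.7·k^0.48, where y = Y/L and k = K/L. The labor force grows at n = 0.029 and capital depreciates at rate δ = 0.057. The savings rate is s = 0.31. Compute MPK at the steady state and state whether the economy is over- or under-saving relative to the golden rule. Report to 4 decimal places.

n + δ = 0.029 + 0.057 = 0.086.
Steady-state k*: s·A·k^0.48 = 0.086·k gives k* = (0.31·2.7/0.086)^(1/0.52) ≈ 79.5127.
MPK = 0.48·2.7·79.5127^(-0.52) ≈ 0.1332.
MPK > n+δ = 0.086, so the economy is dynamically efficient (under-saving).

under-saving; MPK ≈ 0.1332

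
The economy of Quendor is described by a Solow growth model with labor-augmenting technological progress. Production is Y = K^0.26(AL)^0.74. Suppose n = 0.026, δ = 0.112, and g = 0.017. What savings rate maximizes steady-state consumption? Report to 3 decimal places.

s_gold = 0.260

n + g + δ = 0.026 + 0.017 + 0.112 = 0.155.
At the golden rule MPK = n+g+δ, and in any Cobb-Douglas steady state s = (n+g+δ)·k/y = MPK·k/y = capital's share 0.26.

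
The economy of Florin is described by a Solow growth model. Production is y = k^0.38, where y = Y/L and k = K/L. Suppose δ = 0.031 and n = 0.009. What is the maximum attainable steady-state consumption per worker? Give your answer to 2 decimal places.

c_gold ≈ 2.46

The effective depreciation rate is n + δ = 0.009 + 0.031 = 0.04.
Setting f'(k) = n+δ gives 0.38·k^(0.38−1) = 0.04, hence k_gold = (0.38/0.04)^(1/0.62) ≈ 37.7549.
y_gold = 37.7549^0.38 ≈ 3.9742.
c_gold = y_gold − (n+δ)·k_gold = 3.9742 − 0.04·37.7549 ≈ 2.4640.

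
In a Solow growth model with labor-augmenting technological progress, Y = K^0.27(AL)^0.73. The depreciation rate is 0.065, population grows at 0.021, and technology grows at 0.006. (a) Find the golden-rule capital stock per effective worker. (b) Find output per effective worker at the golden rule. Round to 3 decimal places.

Capital per effective worker breaks even when investment replaces (n + g + δ)·k; here n + g + δ = 0.092.
Setting f'(k) = n+g+δ gives 0.27·k^(0.27−1) = 0.092, hence k_gold = (0.27/0.092)^(1/0.73) ≈ 4.3703.
y_gold = 4.3703^0.27 ≈ 1.4892.

(a) k_gold ≈ 4.370; (b) y_gold ≈ 1.489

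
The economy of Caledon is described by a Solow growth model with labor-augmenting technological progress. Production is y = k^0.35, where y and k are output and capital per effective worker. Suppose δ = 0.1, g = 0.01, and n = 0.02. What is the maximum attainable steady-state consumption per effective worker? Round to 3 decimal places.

The effective depreciation rate is n + g + δ = 0.02 + 0.01 + 0.1 = 0.13.
Maximizing c = f(k) − (n+g+δ)·k gives f'(k) = n+g+δ, i.e. 0.35·k^(0.35−1) = 0.13, so k_gold = (0.35/0.13)^(1/0.65) ≈ 4.5891.
y_gold = 4.5891^0.35 ≈ 1.7045.
c_gold = y_gold − (n+g+δ)·k_gold = 1.7045 − 0.13·4.5891 ≈ 1.1079.

c_gold ≈ 1.108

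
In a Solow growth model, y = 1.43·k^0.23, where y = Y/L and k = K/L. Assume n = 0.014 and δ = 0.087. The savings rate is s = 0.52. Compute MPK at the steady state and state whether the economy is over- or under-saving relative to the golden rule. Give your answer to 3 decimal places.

Capital per worker breaks even when investment replaces (n + δ)·k; here n + δ = 0.101.
Steady-state k*: s·A·k^0.23 = 0.101·k gives k* = (0.52·1.43/0.101)^(1/0.77) ≈ 13.3659.
MPK = 0.23·1.43·13.3659^(-0.77) ≈ 0.0447.
MPK < n+δ = 0.101, so the economy is dynamically inefficient (over-saving).

over-saving; MPK ≈ 0.045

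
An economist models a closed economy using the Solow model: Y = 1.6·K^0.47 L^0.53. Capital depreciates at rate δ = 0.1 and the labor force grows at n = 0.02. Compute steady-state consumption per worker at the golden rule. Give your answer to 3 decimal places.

The effective depreciation rate is n + δ = 0.02 + 0.1 = 0.12.
Maximizing c = f(k) − (n+δ)·k gives f'(k) = n+δ, i.e. 0.47·1.6·k^(0.47−1) = 0.12, so k_gold = (0.47·1.6/0.12)^(1/0.53) ≈ 31.9038.
y_gold = 1.6·31.9038^0.47 ≈ 8.1457.
c_gold = y_gold − (n+δ)·k_gold = 8.1457 − 0.12·31.9038 ≈ 4.3172.

c_gold ≈ 4.317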